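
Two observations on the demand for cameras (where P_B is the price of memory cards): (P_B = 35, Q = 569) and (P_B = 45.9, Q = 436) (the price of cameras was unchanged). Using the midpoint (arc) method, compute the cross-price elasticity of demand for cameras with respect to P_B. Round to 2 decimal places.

-0.98

ΔQ_A = 436 − 569 = -133; ΔP_B = 45.9 − 35 = 10.9.
Midpoints: Q̄_A = 502.5, P̄_B = 40.45.
ε = (ΔQ_A/Q̄_A)/(ΔP_B/P̄_B) = (-133/502.5)/(10.9/40.45) ≈ -0.98.
ε < 0: cameras and memory cards are complements.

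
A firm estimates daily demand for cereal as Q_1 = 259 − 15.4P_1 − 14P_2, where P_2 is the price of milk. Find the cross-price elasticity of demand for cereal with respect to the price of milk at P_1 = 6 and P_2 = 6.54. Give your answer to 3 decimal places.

At P_1 = 6 and P_2 = 6.54: Q_1 = 75.04.
∂Q_1/∂P_2 = -14.
ε = (∂Q_1/∂P_2)(P_2/Q_1) = -14 × (6.54/75.04) ≈ -1.220.

-1.220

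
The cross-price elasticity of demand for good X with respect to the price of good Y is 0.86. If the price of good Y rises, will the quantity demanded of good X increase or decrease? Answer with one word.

increase

ε > 0 and the price of good Y rises, so the quantity of good X moves in the same direction: it increases.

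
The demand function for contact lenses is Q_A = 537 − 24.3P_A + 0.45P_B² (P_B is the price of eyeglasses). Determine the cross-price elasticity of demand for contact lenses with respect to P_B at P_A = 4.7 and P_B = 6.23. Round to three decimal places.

0.079

At P_A = 4.7 and P_B = 6.23: Q_A = 440.256.
∂Q_A/∂P_B = 0.9P_B = 0.9(6.23) = 5.6070.
ε = (∂Q_A/∂P_B)(P_B/Q_A) = 5.6070 × (6.23/440.256) ≈ 0.079.
ε > 0: substitutes.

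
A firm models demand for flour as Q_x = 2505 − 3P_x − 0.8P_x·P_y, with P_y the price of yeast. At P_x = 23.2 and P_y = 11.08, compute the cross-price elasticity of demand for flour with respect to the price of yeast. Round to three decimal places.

-0.092

At P_x = 23.2 and P_y = 11.08: Q_x = 2229.755.
∂Q_x/∂P_y = -0.8P_x = -0.8(23.2) = -18.5600.
ε = (∂Q_x/∂P_y)(P_y/Q_x) = -18.5600 × (11.08/2229.755) ≈ -0.092.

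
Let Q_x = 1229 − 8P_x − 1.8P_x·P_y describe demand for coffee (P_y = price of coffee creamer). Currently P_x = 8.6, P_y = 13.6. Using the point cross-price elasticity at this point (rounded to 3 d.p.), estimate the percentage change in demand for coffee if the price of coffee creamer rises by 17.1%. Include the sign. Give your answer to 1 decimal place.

At P_x = 8.6, P_y = 13.6: Q_x = 949.672.
∂Q_x/∂P_y = -1.8P_x = -15.4800.
ε = (∂Q_x/∂P_y)(P_y/Q_x) = -15.4800 × 13.6/949.672 ≈ -0.222.
%ΔQ_x ≈ ε × %ΔP_y = -0.222 × (17.1%) = -3.8%.

-3.8%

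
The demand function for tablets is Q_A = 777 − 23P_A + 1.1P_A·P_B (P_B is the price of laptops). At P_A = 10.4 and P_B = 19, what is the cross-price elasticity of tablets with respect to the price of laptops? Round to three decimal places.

0.288

At P_A = 10.4 and P_B = 19: Q_A = 755.16.
∂Q_A/∂P_B = 1.1P_A = 1.1(10.4) = 11.4400.
ε = (∂Q_A/∂P_B)(P_B/Q_A) = 11.4400 × (19/755.16) ≈ 0.288.
ε > 0: substitutes.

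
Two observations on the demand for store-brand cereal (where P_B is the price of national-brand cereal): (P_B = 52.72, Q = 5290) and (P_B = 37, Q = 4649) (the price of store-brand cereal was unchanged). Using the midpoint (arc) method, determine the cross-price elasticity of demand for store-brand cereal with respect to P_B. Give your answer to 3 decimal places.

0.368

ΔQ_A = 4649 − 5290 = -641; ΔP_B = 37 − 52.72 = -15.72.
Midpoints: Q̄_A = 4969.5, P̄_B = 44.86.
ε = (ΔQ_A/Q̄_A)/(ΔP_B/P̄_B) = (-641/4969.5)/(-15.72/44.86) ≈ 0.368.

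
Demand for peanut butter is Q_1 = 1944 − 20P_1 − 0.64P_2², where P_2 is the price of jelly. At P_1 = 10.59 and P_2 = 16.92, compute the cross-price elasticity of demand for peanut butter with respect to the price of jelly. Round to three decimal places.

At P_1 = 10.59 and P_2 = 16.92: Q_1 = 1548.977.
∂Q_1/∂P_2 = -1.28P_2 = -1.28(16.92) = -21.6576.
ε = (∂Q_1/∂P_2)(P_2/Q_1) = -21.6576 × (16.92/1548.977) ≈ -0.237.

-0.237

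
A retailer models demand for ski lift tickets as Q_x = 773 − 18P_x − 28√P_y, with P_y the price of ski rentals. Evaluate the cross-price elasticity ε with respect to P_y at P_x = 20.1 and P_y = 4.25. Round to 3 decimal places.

-0.082

At P_x = 20.1 and P_y = 4.25: Q_x = 353.477.
∂Q_x/∂P_y = -28/(2√P_y) = -28/(2√4.25) = -6.7910.
ε = (∂Q_x/∂P_y)(P_y/Q_x) = -6.7910 × (4.25/353.477) ≈ -0.082.
ε < 0: complements.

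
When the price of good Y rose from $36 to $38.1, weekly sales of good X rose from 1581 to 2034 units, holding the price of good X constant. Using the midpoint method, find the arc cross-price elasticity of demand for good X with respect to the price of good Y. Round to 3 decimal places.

4.422

ΔQ_X = 2034 − 1581 = 453; ΔP_Y = 38.1 − 36 = 2.1.
Midpoints: Q̄_X = 1807.5, P̄_Y = 37.05.
ε = (ΔQ_X/Q̄_X)/(ΔP_Y/P̄_Y) = (453/1807.5)/(2.1/37.05) ≈ 4.422.
ε > 0: good X and good Y are substitutes.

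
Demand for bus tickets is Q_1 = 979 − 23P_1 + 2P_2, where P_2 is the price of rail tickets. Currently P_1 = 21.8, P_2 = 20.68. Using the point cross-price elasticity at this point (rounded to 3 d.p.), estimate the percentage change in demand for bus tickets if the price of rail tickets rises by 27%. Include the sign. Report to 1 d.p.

2.2%

At P_1 = 21.8, P_2 = 20.68: Q_1 = 518.96.
∂Q_1/∂P_2 = 2.
ε = (∂Q_1/∂P_2)(P_2/Q_1) = 2.0000 × 20.68/518.96 ≈ 0.080.
%ΔQ_1 ≈ ε × %ΔP_2 = 0.080 × (27%) = 2.2%.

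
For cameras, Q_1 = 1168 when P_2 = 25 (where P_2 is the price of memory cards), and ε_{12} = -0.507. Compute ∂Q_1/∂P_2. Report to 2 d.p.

ε = (∂Q_1/∂P_2)·(P_2/Q_1) ⇒ ∂Q_1/∂P_2 = ε·Q_1/P_2 = -0.507 × 1168/25 ≈ -23.69.

-23.69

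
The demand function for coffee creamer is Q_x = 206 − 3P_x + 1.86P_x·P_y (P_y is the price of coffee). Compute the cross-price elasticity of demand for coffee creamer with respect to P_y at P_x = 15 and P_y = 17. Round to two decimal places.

0.75

At P_x = 15 and P_y = 17: Q_x = 635.3.
∂Q_x/∂P_y = 1.86P_x = 1.86(15) = 27.9000.
ε = (∂Q_x/∂P_y)(P_y/Q_x) = 27.9000 × (17/635.3) ≈ 0.75.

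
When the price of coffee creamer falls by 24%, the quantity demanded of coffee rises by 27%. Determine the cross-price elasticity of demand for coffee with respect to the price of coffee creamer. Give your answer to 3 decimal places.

ε = (%ΔQ of coffee) / (%ΔP of coffee creamer) = (27%) / (-24%) ≈ -1.125.
Negative cross-price elasticity: complements.

-1.125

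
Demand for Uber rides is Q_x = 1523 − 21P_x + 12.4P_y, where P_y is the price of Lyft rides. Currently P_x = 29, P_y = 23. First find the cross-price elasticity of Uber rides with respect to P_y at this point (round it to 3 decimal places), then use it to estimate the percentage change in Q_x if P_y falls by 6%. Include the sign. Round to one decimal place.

-1.4%

At P_x = 29, P_y = 23: Q_x = 1199.2.
∂Q_x/∂P_y = 12.4.
ε = (∂Q_x/∂P_y)(P_y/Q_x) = 12.4000 × 23/1199.2 ≈ 0.238.
%ΔQ_x ≈ ε × %ΔP_y = 0.238 × (-6%) = -1.4%.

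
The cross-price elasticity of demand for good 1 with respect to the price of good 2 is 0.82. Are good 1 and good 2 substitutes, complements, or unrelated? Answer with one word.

ε = 0.82 > 0, so a higher price of good 2 raises demand for good 1: substitutes.

substitutes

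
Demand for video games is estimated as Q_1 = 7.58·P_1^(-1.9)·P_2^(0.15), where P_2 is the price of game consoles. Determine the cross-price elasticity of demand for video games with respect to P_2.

In a log-linear (constant-elasticity) demand function, the coefficient on the exponent of P_2 is the cross-price elasticity.
ε = 0.15. Positive, so video games and game consoles are substitutes.

0.15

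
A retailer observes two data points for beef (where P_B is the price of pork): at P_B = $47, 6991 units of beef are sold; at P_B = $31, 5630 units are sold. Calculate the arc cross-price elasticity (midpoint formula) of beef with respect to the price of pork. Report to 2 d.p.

ΔQ_A = 5630 − 6991 = -1361; ΔP_B = 31 − 47 = -16.
Midpoints: Q̄_A = 6310.5, P̄_B = 39.00.
ε = (ΔQ_A/Q̄_A)/(ΔP_B/P̄_B) = (-1361/6310.5)/(-16/39.00) ≈ 0.53.
ε > 0: beef and pork are substitutes.

0.53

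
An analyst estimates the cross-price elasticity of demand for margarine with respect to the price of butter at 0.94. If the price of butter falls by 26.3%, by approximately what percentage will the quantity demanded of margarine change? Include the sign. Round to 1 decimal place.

-24.7%

%ΔQ ≈ ε × %ΔP of butter = 0.94 × (-26.3%) = -24.7%.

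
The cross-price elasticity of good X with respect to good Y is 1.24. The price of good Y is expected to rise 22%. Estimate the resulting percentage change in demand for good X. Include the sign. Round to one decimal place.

27.3%

%ΔQ ≈ ε × %ΔP of good Y = 1.24 × (22%) = 27.3%.
Demand for good X rises by about 27.3%.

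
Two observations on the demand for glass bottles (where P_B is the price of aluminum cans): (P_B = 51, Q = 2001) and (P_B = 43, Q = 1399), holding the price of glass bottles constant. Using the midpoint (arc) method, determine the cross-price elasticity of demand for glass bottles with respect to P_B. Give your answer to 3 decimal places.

2.080

ΔQ_A = 1399 − 2001 = -602; ΔP_B = 43 − 51 = -8.
Midpoints: Q̄_A = 1700.0, P̄_B = 47.00.
ε = (ΔQ_A/Q̄_A)/(ΔP_B/P̄_B) = (-602/1700.0)/(-8/47.00) ≈ 2.080.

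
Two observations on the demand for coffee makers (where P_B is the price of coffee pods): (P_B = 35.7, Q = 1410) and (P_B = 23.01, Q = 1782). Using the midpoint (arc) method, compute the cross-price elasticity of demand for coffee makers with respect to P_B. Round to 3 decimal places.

-0.539

ΔQ_A = 1782 − 1410 = 372; ΔP_B = 23.01 − 35.7 = -12.69.
Midpoints: Q̄_A = 1596.0, P̄_B = 29.36.
ε = (ΔQ_A/Q̄_A)/(ΔP_B/P̄_B) = (372/1596.0)/(-12.69/29.36) ≈ -0.539.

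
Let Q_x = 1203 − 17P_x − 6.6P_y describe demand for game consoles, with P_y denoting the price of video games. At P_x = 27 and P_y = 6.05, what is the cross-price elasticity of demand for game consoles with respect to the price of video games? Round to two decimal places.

At P_x = 27 and P_y = 6.05: Q_x = 704.07.
∂Q_x/∂P_y = -6.6.
ε = (∂Q_x/∂P_y)(P_y/Q_x) = -6.6 × (6.05/704.07) ≈ -0.06.

-0.06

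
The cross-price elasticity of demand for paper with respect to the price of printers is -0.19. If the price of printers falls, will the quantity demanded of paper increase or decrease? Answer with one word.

increase

ε < 0 and the price of printers falls, so the quantity of paper moves in the opposite direction: it increases.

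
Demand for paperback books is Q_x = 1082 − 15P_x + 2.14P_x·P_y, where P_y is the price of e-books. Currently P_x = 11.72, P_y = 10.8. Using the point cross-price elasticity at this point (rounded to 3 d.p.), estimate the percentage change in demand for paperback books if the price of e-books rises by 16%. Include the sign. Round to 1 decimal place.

3.7%

At P_x = 11.72, P_y = 10.8: Q_x = 1177.073.
∂Q_x/∂P_y = 2.14P_x = 25.0808.
ε = (∂Q_x/∂P_y)(P_y/Q_x) = 25.0808 × 10.8/1177.073 ≈ 0.230.
%ΔQ_x ≈ ε × %ΔP_y = 0.230 × (16%) = 3.7%.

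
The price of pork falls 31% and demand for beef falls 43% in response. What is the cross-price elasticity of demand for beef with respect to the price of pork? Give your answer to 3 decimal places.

1.387

ε = (%ΔQ of beef) / (%ΔP of pork) = (-43%) / (-31%) ≈ 1.387.
Positive cross-price elasticity: substitutes.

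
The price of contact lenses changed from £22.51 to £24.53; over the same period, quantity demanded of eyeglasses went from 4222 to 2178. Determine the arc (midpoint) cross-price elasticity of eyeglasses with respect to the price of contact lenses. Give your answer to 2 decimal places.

ΔQ_A = 2178 − 4222 = -2044; ΔP_B = 24.53 − 22.51 = 2.02.
Midpoints: Q̄_A = 3200.0, P̄_B = 23.52.
ε = (ΔQ_A/Q̄_A)/(ΔP_B/P̄_B) = (-2044/3200.0)/(2.02/23.52) ≈ -7.44.

-7.44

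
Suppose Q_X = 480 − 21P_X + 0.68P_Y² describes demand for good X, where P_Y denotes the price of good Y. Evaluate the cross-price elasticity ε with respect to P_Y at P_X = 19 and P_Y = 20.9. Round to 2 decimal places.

1.57

At P_X = 19 and P_Y = 20.9: Q_X = 378.031.
∂Q_X/∂P_Y = 1.36P_Y = 1.36(20.9) = 28.4240.
ε = (∂Q_X/∂P_Y)(P_Y/Q_X) = 28.4240 × (20.9/378.031) ≈ 1.57.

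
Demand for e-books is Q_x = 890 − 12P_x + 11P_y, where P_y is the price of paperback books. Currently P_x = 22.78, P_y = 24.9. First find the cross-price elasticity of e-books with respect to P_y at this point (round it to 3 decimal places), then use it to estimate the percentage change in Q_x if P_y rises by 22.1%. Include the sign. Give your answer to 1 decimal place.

6.8%

At P_x = 22.78, P_y = 24.9: Q_x = 890.54.
∂Q_x/∂P_y = 11.
ε = (∂Q_x/∂P_y)(P_y/Q_x) = 11.0000 × 24.9/890.54 ≈ 0.308.
%ΔQ_x ≈ ε × %ΔP_y = 0.308 × (22.1%) = 6.8%.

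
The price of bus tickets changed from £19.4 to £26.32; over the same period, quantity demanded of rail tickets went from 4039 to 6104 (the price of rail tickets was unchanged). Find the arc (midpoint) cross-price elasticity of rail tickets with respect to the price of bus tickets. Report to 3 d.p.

1.345

ΔQ_A = 6104 − 4039 = 2065; ΔP_B = 26.32 − 19.4 = 6.92.
Midpoints: Q̄_A = 5071.5, P̄_B = 22.86.
ε = (ΔQ_A/Q̄_A)/(ΔP_B/P̄_B) = (2065/5071.5)/(6.92/22.86) ≈ 1.345.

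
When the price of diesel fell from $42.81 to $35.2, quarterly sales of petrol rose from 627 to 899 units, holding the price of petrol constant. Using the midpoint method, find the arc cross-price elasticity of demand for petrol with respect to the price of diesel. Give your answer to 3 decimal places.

-1.827

ΔQ_A = 899 − 627 = 272; ΔP_B = 35.2 − 42.81 = -7.61.
Midpoints: Q̄_A = 763.0, P̄_B = 39.01.
ε = (ΔQ_A/Q̄_A)/(ΔP_B/P̄_B) = (272/763.0)/(-7.61/39.01) ≈ -1.827.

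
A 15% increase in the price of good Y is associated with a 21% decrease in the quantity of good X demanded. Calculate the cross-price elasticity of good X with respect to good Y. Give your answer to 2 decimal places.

-1.40

ε = (%ΔQ of good X) / (%ΔP of good Y) = (-21%) / (15%) ≈ -1.40.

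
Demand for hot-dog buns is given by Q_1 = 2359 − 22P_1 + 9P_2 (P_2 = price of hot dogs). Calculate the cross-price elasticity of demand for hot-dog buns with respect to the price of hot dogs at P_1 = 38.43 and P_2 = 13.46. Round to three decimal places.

0.074

At P_1 = 38.43 and P_2 = 13.46: Q_1 = 1634.68.
∂Q_1/∂P_2 = 9.
ε = (∂Q_1/∂P_2)(P_2/Q_1) = 9 × (13.46/1634.68) ≈ 0.074.
Since ε > 0, hot-dog buns and hot dogs are substitutes.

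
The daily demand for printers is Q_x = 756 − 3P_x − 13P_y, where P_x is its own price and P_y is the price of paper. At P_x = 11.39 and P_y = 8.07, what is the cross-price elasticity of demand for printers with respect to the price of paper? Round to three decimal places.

At P_x = 11.39 and P_y = 8.07: Q_x = 616.92.
∂Q_x/∂P_y = -13.
ε = (∂Q_x/∂P_y)(P_y/Q_x) = -13 × (8.07/616.92) ≈ -0.170.
Since ε < 0, printers and paper are complements.

-0.170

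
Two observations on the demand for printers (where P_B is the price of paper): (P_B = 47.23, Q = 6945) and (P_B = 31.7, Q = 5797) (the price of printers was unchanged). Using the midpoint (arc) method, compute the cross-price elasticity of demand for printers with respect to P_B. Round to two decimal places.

ΔQ_A = 5797 − 6945 = -1148; ΔP_B = 31.7 − 47.23 = -15.53.
Midpoints: Q̄_A = 6371.0, P̄_B = 39.46.
ε = (ΔQ_A/Q̄_A)/(ΔP_B/P̄_B) = (-1148/6371.0)/(-15.53/39.46) ≈ 0.46.

0.46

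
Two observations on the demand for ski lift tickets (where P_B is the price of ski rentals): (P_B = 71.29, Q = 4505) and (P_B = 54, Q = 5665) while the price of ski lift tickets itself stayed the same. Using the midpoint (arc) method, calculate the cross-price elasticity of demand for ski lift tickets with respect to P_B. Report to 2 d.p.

ΔQ_A = 5665 − 4505 = 1160; ΔP_B = 54 − 71.29 = -17.29.
Midpoints: Q̄_A = 5085.0, P̄_B = 62.65.
ε = (ΔQ_A/Q̄_A)/(ΔP_B/P̄_B) = (1160/5085.0)/(-17.29/62.65) ≈ -0.83.

-0.83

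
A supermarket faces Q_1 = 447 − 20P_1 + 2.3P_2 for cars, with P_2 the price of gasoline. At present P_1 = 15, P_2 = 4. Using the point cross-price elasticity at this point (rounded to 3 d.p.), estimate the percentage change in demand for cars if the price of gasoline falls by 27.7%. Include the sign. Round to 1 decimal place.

At P_1 = 15, P_2 = 4: Q_1 = 156.2.
∂Q_1/∂P_2 = 2.3.
ε = (∂Q_1/∂P_2)(P_2/Q_1) = 2.3000 × 4/156.2 ≈ 0.059.
%ΔQ_1 ≈ ε × %ΔP_2 = 0.059 × (-27.7%) = -1.6%.

-1.6%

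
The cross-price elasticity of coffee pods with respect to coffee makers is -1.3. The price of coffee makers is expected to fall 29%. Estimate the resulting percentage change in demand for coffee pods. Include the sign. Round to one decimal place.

37.7%

%ΔQ ≈ ε × %ΔP of coffee makers = -1.3 × (-29%) = 37.7%.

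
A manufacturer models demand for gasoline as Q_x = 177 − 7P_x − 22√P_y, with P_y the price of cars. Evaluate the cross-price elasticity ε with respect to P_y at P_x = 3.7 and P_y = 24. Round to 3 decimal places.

-1.244

At P_x = 3.7 and P_y = 24: Q_x = 43.322.
∂Q_x/∂P_y = -22/(2√P_y) = -22/(2√24) = -2.2454.
ε = (∂Q_x/∂P_y)(P_y/Q_x) = -2.2454 × (24/43.322) ≈ -1.244.
ε < 0: complements.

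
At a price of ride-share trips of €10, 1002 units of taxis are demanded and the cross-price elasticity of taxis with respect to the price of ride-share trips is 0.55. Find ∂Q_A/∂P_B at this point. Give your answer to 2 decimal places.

ε = (∂Q_A/∂P_B)·(P_B/Q_A) ⇒ ∂Q_A/∂P_B = ε·Q_A/P_B = 0.55 × 1002/10 ≈ 55.11.

55.11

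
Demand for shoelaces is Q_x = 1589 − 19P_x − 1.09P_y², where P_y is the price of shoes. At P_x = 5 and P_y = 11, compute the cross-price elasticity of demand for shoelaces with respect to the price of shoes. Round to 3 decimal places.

At P_x = 5 and P_y = 11: Q_x = 1362.11.
∂Q_x/∂P_y = -2.18P_y = -2.18(11) = -23.9800.
ε = (∂Q_x/∂P_y)(P_y/Q_x) = -23.9800 × (11/1362.11) ≈ -0.194.

-0.194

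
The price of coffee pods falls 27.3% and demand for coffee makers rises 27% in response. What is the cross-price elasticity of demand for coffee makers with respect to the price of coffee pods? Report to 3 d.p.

ε = (%ΔQ of coffee makers) / (%ΔP of coffee pods) = (27%) / (-27.3%) ≈ -0.989.

-0.989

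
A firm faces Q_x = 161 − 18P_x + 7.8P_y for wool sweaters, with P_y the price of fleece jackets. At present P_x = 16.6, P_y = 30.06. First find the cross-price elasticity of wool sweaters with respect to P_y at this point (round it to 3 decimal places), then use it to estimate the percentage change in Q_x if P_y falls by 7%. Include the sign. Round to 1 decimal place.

-17.0%

At P_x = 16.6, P_y = 30.06: Q_x = 96.668.
∂Q_x/∂P_y = 7.8.
ε = (∂Q_x/∂P_y)(P_y/Q_x) = 7.8000 × 30.06/96.668 ≈ 2.425.
%ΔQ_x ≈ ε × %ΔP_y = 2.425 × (-7%) = -17.0%.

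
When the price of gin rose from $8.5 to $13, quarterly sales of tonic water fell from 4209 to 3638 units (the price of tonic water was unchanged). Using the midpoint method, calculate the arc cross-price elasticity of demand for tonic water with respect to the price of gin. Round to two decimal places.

-0.35

ΔQ_A = 3638 − 4209 = -571; ΔP_B = 13 − 8.5 = 4.5.
Midpoints: Q̄_A = 3923.5, P̄_B = 10.75.
ε = (ΔQ_A/Q̄_A)/(ΔP_B/P̄_B) = (-571/3923.5)/(4.5/10.75) ≈ -0.35.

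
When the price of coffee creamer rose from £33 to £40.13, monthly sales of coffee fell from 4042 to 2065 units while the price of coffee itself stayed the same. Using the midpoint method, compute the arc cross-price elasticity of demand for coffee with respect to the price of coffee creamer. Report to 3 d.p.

-3.320

ΔQ_A = 2065 − 4042 = -1977; ΔP_B = 40.13 − 33 = 7.13.
Midpoints: Q̄_A = 3053.5, P̄_B = 36.56.
ε = (ΔQ_A/Q̄_A)/(ΔP_B/P̄_B) = (-1977/3053.5)/(7.13/36.56) ≈ -3.320.
ε < 0: coffee and coffee creamer are complements.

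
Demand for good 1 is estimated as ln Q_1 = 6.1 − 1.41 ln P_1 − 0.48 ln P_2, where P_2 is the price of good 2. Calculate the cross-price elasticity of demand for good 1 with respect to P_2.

In a log-linear (constant-elasticity) demand function, the coefficient on ln P_2 is the cross-price elasticity.
ε = -0.48. Negative, so good 1 and good 2 are complements.

-0.48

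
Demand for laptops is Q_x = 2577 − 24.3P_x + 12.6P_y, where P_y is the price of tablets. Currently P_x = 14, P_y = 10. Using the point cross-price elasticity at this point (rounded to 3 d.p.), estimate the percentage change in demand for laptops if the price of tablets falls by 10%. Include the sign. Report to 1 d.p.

-0.5%

At P_x = 14, P_y = 10: Q_x = 2362.8.
∂Q_x/∂P_y = 12.6.
ε = (∂Q_x/∂P_y)(P_y/Q_x) = 12.6000 × 10/2362.8 ≈ 0.053.
%ΔQ_x ≈ ε × %ΔP_y = 0.053 × (-10%) = -0.5%.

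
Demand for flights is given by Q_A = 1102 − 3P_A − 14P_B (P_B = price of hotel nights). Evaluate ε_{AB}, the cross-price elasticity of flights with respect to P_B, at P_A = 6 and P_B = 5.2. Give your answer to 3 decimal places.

-0.072

At P_A = 6 and P_B = 5.2: Q_A = 1011.2.
∂Q_A/∂P_B = -14.
ε = (∂Q_A/∂P_B)(P_B/Q_A) = -14 × (5.2/1011.2) ≈ -0.072.
Since ε < 0, flights and hotel nights are complements.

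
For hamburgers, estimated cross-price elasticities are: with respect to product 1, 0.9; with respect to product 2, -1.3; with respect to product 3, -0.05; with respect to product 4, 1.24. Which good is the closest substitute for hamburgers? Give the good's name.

Substitutes have ε > 0. Among the positive values, 1.24 (product 4) is largest.

product 4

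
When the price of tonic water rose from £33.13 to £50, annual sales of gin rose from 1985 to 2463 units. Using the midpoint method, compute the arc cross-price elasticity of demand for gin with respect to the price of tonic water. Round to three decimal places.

0.530

ΔQ_A = 2463 − 1985 = 478; ΔP_B = 50 − 33.13 = 16.87.
Midpoints: Q̄_A = 2224.0, P̄_B = 41.56.
ε = (ΔQ_A/Q̄_A)/(ΔP_B/P̄_B) = (478/2224.0)/(16.87/41.56) ≈ 0.530.
ε > 0: gin and tonic water are substitutes.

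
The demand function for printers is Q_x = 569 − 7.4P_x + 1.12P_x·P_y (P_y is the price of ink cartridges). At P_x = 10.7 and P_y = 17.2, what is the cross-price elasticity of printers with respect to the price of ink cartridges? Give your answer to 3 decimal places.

At P_x = 10.7 and P_y = 17.2: Q_x = 695.945.
∂Q_x/∂P_y = 1.12P_x = 1.12(10.7) = 11.9840.
ε = (∂Q_x/∂P_y)(P_y/Q_x) = 11.9840 × (17.2/695.945) ≈ 0.296.
ε > 0: substitutes.

0.296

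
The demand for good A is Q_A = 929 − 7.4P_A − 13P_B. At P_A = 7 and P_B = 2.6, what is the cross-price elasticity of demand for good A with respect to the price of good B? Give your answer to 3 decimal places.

At P_A = 7 and P_B = 2.6: Q_A = 843.4.
∂Q_A/∂P_B = -13.
ε = (∂Q_A/∂P_B)(P_B/Q_A) = -13 × (2.6/843.4) ≈ -0.040.

-0.040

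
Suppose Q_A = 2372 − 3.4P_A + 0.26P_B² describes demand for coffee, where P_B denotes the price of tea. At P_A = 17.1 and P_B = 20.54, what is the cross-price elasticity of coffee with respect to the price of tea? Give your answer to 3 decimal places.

0.091

At P_A = 17.1 and P_B = 20.54: Q_A = 2423.552.
∂Q_A/∂P_B = 0.52P_B = 0.52(20.54) = 10.6808.
ε = (∂Q_A/∂P_B)(P_B/Q_A) = 10.6808 × (20.54/2423.552) ≈ 0.091.
ε > 0: substitutes.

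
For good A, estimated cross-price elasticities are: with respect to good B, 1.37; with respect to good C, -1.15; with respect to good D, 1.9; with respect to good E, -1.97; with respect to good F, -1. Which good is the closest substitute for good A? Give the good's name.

good D

Substitutes have ε > 0. Among the positive values, 1.9 (good D) is largest.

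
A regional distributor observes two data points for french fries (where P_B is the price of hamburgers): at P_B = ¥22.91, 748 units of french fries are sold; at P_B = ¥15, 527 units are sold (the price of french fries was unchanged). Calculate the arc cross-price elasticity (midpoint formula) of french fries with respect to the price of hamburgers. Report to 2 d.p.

0.83

ΔQ_A = 527 − 748 = -221; ΔP_B = 15 − 22.91 = -7.91.
Midpoints: Q̄_A = 637.5, P̄_B = 18.95.
ε = (ΔQ_A/Q̄_A)/(ΔP_B/P̄_B) = (-221/637.5)/(-7.91/18.95) ≈ 0.83.
ε > 0: french fries and hamburgers are substitutes.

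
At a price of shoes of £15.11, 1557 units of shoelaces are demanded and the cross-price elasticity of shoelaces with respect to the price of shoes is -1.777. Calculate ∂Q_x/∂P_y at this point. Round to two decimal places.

-183.11

ε = (∂Q_x/∂P_y)·(P_y/Q_x) ⇒ ∂Q_x/∂P_y = ε·Q_x/P_y = -1.777 × 1557/15.11 ≈ -183.11.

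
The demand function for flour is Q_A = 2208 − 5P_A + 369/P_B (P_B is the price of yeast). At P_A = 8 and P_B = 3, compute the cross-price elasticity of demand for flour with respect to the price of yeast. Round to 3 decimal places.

-0.054

At P_A = 8 and P_B = 3: Q_A = 2291.
∂Q_A/∂P_B = −369/P_B² = -41.0000.
ε = (∂Q_A/∂P_B)(P_B/Q_A) = -41.0000 × (3/2291) ≈ -0.054.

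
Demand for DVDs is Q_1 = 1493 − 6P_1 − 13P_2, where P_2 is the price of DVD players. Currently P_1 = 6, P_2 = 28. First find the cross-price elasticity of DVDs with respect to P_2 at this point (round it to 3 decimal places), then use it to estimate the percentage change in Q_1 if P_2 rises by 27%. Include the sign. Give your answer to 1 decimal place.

At P_1 = 6, P_2 = 28: Q_1 = 1093.
∂Q_1/∂P_2 = -13.
ε = (∂Q_1/∂P_2)(P_2/Q_1) = -13.0000 × 28/1093 ≈ -0.333.
%ΔQ_1 ≈ ε × %ΔP_2 = -0.333 × (27%) = -9.0%.

-9.0%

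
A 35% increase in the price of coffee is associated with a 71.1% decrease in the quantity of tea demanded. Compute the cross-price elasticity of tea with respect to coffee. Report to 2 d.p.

-2.03

ε = (%ΔQ of tea) / (%ΔP of coffee) = (-71.1%) / (35%) ≈ -2.03.
Negative cross-price elasticity: complements.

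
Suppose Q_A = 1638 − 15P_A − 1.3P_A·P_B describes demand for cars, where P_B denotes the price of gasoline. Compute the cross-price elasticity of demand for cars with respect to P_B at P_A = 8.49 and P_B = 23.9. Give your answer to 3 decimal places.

At P_A = 8.49 and P_B = 23.9: Q_A = 1246.866.
∂Q_A/∂P_B = -1.3P_A = -1.3(8.49) = -11.0370.
ε = (∂Q_A/∂P_B)(P_B/Q_A) = -11.0370 × (23.9/1246.866) ≈ -0.212.

-0.212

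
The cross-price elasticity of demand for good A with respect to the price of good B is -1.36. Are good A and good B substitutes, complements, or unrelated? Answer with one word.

ε = -1.36 < 0, so a higher price of good B lowers demand for good A: complements.

complements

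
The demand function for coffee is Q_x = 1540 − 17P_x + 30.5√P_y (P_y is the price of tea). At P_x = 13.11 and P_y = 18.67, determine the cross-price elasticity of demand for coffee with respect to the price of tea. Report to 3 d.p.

0.045

At P_x = 13.11 and P_y = 18.67: Q_x = 1448.917.
∂Q_x/∂P_y = 30.5/(2√P_y) = 30.5/(2√18.67) = 3.5294.
ε = (∂Q_x/∂P_y)(P_y/Q_x) = 3.5294 × (18.67/1448.917) ≈ 0.045.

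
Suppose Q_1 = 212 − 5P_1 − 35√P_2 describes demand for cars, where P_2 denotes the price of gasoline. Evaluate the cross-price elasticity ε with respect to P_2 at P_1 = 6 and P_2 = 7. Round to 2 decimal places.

At P_1 = 6 and P_2 = 7: Q_1 = 89.399.
∂Q_1/∂P_2 = -35/(2√P_2) = -35/(2√7) = -6.6144.
ε = (∂Q_1/∂P_2)(P_2/Q_1) = -6.6144 × (7/89.399) ≈ -0.52.
ε < 0: complements.

-0.52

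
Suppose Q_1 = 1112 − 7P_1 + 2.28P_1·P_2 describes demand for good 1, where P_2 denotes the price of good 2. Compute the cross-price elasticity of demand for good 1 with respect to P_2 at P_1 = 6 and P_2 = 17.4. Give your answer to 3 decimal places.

At P_1 = 6 and P_2 = 17.4: Q_1 = 1308.032.
∂Q_1/∂P_2 = 2.28P_1 = 2.28(6) = 13.6800.
ε = (∂Q_1/∂P_2)(P_2/Q_1) = 13.6800 × (17.4/1308.032) ≈ 0.182.

0.182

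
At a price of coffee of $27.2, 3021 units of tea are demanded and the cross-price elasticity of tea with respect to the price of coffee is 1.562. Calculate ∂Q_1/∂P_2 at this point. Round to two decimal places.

173.49

ε = (∂Q_1/∂P_2)·(P_2/Q_1) ⇒ ∂Q_1/∂P_2 = ε·Q_1/P_2 = 1.562 × 3021/27.2 ≈ 173.49.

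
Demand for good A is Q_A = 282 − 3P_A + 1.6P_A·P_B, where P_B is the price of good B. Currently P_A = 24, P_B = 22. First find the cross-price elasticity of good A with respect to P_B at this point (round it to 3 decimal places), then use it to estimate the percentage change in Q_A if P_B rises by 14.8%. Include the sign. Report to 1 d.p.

11.9%

At P_A = 24, P_B = 22: Q_A = 1054.8.
∂Q_A/∂P_B = 1.6P_A = 38.4000.
ε = (∂Q_A/∂P_B)(P_B/Q_A) = 38.4000 × 22/1054.8 ≈ 0.801.
%ΔQ_A ≈ ε × %ΔP_B = 0.801 × (14.8%) = 11.9%.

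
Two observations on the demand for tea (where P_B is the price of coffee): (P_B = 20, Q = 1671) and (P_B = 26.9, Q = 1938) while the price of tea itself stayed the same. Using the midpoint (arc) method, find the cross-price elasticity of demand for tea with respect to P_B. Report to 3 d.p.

ΔQ_A = 1938 − 1671 = 267; ΔP_B = 26.9 − 20 = 6.9.
Midpoints: Q̄_A = 1804.5, P̄_B = 23.45.
ε = (ΔQ_A/Q̄_A)/(ΔP_B/P̄_B) = (267/1804.5)/(6.9/23.45) ≈ 0.503.

0.503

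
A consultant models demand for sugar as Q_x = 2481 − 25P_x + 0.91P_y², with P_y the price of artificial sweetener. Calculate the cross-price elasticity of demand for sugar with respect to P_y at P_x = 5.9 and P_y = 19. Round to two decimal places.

At P_x = 5.9 and P_y = 19: Q_x = 2662.01.
∂Q_x/∂P_y = 1.82P_y = 1.82(19) = 34.5800.
ε = (∂Q_x/∂P_y)(P_y/Q_x) = 34.5800 × (19/2662.01) ≈ 0.25.
ε > 0: substitutes.

0.25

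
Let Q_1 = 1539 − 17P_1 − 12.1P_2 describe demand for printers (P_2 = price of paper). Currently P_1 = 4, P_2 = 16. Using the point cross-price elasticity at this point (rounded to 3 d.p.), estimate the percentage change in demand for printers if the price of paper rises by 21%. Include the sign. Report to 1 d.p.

-3.2%

At P_1 = 4, P_2 = 16: Q_1 = 1277.4.
∂Q_1/∂P_2 = -12.1.
ε = (∂Q_1/∂P_2)(P_2/Q_1) = -12.1000 × 16/1277.4 ≈ -0.152.
%ΔQ_1 ≈ ε × %ΔP_2 = -0.152 × (21%) = -3.2%.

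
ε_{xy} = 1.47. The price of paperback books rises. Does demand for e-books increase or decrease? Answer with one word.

increase

ε > 0 and the price of paperback books rises, so the quantity of e-books moves in the same direction: it increases.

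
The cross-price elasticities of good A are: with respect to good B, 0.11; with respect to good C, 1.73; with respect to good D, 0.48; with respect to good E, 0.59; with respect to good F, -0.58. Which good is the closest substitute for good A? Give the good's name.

Substitutes have ε > 0. Among the positive values, 1.73 (good C) is largest.

good C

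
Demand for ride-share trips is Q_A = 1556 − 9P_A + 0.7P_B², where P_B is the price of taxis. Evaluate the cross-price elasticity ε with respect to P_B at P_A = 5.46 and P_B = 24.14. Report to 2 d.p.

0.43

At P_A = 5.46 and P_B = 24.14: Q_A = 1914.778.
∂Q_A/∂P_B = 1.4P_B = 1.4(24.14) = 33.7960.
ε = (∂Q_A/∂P_B)(P_B/Q_A) = 33.7960 × (24.14/1914.778) ≈ 0.43.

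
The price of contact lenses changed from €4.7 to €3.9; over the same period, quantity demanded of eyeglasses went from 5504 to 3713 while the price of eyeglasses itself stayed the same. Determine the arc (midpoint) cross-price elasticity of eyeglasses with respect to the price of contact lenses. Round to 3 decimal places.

2.089

ΔQ_A = 3713 − 5504 = -1791; ΔP_B = 3.9 − 4.7 = -0.8.
Midpoints: Q̄_A = 4608.5, P̄_B = 4.30.
ε = (ΔQ_A/Q̄_A)/(ΔP_B/P̄_B) = (-1791/4608.5)/(-0.8/4.30) ≈ 2.089.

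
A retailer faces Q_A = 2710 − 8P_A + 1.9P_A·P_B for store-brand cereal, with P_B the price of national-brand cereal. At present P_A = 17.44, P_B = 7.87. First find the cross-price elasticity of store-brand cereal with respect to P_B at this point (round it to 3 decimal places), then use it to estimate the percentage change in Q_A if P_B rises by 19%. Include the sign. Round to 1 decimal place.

At P_A = 17.44, P_B = 7.87: Q_A = 2831.260.
∂Q_A/∂P_B = 1.9P_A = 33.1360.
ε = (∂Q_A/∂P_B)(P_B/Q_A) = 33.1360 × 7.87/2831.260 ≈ 0.092.
%ΔQ_A ≈ ε × %ΔP_B = 0.092 × (19%) = 1.7%.

1.7%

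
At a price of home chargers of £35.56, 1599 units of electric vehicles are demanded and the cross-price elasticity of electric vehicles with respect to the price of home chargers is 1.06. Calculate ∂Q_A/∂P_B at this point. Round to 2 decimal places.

47.66

ε = (∂Q_A/∂P_B)·(P_B/Q_A) ⇒ ∂Q_A/∂P_B = ε·Q_A/P_B = 1.06 × 1599/35.56 ≈ 47.66.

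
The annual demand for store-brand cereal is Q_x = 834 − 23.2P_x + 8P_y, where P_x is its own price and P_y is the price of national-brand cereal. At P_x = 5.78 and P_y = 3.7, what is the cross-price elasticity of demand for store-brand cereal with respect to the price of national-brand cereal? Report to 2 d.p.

0.04

At P_x = 5.78 and P_y = 3.7: Q_x = 729.504.
∂Q_x/∂P_y = 8.
ε = (∂Q_x/∂P_y)(P_y/Q_x) = 8 × (3.7/729.504) ≈ 0.04.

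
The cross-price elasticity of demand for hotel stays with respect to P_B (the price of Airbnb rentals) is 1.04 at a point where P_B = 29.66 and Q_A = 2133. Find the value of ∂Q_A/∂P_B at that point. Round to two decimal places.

ε = (∂Q_A/∂P_B)·(P_B/Q_A) ⇒ ∂Q_A/∂P_B = ε·Q_A/P_B = 1.04 × 2133/29.66 ≈ 74.79.

74.79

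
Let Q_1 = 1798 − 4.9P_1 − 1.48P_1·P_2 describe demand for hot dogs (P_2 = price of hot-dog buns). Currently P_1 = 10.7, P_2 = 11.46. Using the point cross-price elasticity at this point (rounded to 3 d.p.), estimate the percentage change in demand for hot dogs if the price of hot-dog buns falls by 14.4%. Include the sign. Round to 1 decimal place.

At P_1 = 10.7, P_2 = 11.46: Q_1 = 1564.089.
∂Q_1/∂P_2 = -1.48P_1 = -15.8360.
ε = (∂Q_1/∂P_2)(P_2/Q_1) = -15.8360 × 11.46/1564.089 ≈ -0.116.
%ΔQ_1 ≈ ε × %ΔP_2 = -0.116 × (-14.4%) = 1.7%.

1.7%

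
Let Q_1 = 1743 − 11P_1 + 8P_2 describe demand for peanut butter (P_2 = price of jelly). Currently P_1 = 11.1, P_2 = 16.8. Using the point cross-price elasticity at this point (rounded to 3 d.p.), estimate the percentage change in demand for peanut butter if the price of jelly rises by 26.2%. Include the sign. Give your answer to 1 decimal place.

2.0%

At P_1 = 11.1, P_2 = 16.8: Q_1 = 1755.3.
∂Q_1/∂P_2 = 8.
ε = (∂Q_1/∂P_2)(P_2/Q_1) = 8.0000 × 16.8/1755.3 ≈ 0.077.
%ΔQ_1 ≈ ε × %ΔP_2 = 0.077 × (26.2%) = 2.0%.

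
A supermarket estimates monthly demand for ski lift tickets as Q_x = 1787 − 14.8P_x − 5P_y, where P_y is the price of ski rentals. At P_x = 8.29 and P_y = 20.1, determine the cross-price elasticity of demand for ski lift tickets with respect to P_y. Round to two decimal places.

-0.06

At P_x = 8.29 and P_y = 20.1: Q_x = 1563.808.
∂Q_x/∂P_y = -5.
ε = (∂Q_x/∂P_y)(P_y/Q_x) = -5 × (20.1/1563.808) ≈ -0.06.
Since ε < 0, ski lift tickets and ski rentals are complements.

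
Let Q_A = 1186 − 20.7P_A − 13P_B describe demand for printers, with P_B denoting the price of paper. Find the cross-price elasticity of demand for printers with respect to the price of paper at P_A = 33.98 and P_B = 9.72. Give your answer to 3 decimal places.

At P_A = 33.98 and P_B = 9.72: Q_A = 356.254.
∂Q_A/∂P_B = -13.
ε = (∂Q_A/∂P_B)(P_B/Q_A) = -13 × (9.72/356.254) ≈ -0.355.

-0.355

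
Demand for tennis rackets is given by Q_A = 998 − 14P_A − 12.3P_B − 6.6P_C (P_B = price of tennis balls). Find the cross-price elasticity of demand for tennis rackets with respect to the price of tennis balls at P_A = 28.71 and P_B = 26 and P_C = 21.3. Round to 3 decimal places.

At P_A = 28.71 and P_B = 26 and P_C = 21.3: Q_A = 135.68.
∂Q_A/∂P_B = -12.3.
ε = (∂Q_A/∂P_B)(P_B/Q_A) = -12.3 × (26/135.68) ≈ -2.357.
Since ε < 0, tennis rackets and tennis balls are complements.

-2.357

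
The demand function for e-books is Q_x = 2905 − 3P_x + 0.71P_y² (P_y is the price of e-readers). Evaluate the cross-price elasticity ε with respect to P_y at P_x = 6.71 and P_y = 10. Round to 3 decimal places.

At P_x = 6.71 and P_y = 10: Q_x = 2955.87.
∂Q_x/∂P_y = 1.42P_y = 1.42(10) = 14.2000.
ε = (∂Q_x/∂P_y)(P_y/Q_x) = 14.2000 × (10/2955.87) ≈ 0.048.

0.048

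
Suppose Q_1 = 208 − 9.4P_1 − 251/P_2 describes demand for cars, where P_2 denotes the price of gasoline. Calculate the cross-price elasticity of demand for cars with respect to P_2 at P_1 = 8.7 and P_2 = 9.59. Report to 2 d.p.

At P_1 = 8.7 and P_2 = 9.59: Q_1 = 100.047.
∂Q_1/∂P_2 = 251/P_2² = 2.7292.
ε = (∂Q_1/∂P_2)(P_2/Q_1) = 2.7292 × (9.59/100.047) ≈ 0.26.

0.26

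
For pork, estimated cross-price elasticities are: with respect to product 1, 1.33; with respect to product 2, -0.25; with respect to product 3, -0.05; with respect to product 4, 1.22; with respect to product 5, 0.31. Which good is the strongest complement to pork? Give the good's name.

Complements have ε < 0. The most negative value is -0.25 (product 2).

product 2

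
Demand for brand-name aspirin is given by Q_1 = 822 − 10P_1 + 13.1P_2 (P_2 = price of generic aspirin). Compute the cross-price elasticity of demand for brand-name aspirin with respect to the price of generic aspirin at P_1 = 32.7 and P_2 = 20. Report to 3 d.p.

0.346

At P_1 = 32.7 and P_2 = 20: Q_1 = 757.
∂Q_1/∂P_2 = 13.1.
ε = (∂Q_1/∂P_2)(P_2/Q_1) = 13.1 × (20/757) ≈ 0.346.
Since ε > 0, brand-name aspirin and generic aspirin are substitutes.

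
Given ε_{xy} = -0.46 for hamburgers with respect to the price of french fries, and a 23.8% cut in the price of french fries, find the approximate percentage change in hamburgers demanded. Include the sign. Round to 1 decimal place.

10.9%

%ΔQ ≈ ε × %ΔP of french fries = -0.46 × (-23.8%) = 10.9%.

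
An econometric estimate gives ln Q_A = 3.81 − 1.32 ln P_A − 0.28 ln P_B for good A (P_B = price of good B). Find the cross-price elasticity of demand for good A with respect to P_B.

-0.28

In a log-linear (constant-elasticity) demand function, the coefficient on ln P_B is the cross-price elasticity.
ε = -0.28. Negative, so good A and good B are complements.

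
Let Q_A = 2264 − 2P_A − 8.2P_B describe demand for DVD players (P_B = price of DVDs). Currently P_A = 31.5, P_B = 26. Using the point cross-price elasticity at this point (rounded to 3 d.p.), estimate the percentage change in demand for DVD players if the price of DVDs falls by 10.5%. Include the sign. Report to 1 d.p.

1.1%

At P_A = 31.5, P_B = 26: Q_A = 1987.8.
∂Q_A/∂P_B = -8.2.
ε = (∂Q_A/∂P_B)(P_B/Q_A) = -8.2000 × 26/1987.8 ≈ -0.107.
%ΔQ_A ≈ ε × %ΔP_B = -0.107 × (-10.5%) = 1.1%.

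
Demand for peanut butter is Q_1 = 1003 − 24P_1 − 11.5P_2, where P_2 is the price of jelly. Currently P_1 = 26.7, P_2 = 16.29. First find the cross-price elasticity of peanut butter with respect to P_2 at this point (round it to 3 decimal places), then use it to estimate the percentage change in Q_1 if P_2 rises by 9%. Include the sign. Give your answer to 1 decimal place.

At P_1 = 26.7, P_2 = 16.29: Q_1 = 174.865.
∂Q_1/∂P_2 = -11.5.
ε = (∂Q_1/∂P_2)(P_2/Q_1) = -11.5000 × 16.29/174.865 ≈ -1.071.
%ΔQ_1 ≈ ε × %ΔP_2 = -1.071 × (9%) = -9.6%.

-9.6%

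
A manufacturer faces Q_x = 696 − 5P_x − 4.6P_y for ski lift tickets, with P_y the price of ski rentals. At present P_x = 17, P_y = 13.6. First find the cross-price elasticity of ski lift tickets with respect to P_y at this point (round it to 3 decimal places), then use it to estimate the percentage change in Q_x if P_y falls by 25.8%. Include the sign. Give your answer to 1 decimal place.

2.9%

At P_x = 17, P_y = 13.6: Q_x = 548.44.
∂Q_x/∂P_y = -4.6.
ε = (∂Q_x/∂P_y)(P_y/Q_x) = -4.6000 × 13.6/548.44 ≈ -0.114.
%ΔQ_x ≈ ε × %ΔP_y = -0.114 × (-25.8%) = 2.9%.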